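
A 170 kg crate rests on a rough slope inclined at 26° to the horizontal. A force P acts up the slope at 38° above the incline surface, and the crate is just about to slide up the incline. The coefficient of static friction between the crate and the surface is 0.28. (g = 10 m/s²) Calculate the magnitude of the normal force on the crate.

N ≈ 776 N

On the verge of sliding up the incline, friction equals μN and acts down the slope.
Perpendicular: N + P sin 38° = W cos 26° = 1528 N.
Along incline: P cos 38° = W sin 26° + μN  with W sin 26° = 745.2 N.
Solving the pair for P and N: P = 1221 N, N = 776 N (and f = μN = 217.3 N).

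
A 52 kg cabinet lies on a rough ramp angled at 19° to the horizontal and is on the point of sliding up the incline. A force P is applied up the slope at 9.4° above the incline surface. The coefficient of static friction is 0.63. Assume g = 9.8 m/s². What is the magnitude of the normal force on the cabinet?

N ≈ 411 N

On the verge of sliding up the incline, friction equals μN and acts down the slope.
Perpendicular: N + P sin 9.4° = W cos 19° = 481.8 N.
Along incline: P cos 9.4° = W sin 19° + μN  with W sin 19° = 165.9 N.
Solving the pair for P and N: P = 430.9 N, N = 411.5 N (and f = μN = 259.2 N).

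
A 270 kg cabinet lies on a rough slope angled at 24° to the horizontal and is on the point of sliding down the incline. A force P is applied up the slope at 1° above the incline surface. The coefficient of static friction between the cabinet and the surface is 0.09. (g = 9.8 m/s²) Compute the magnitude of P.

P ≈ 860 N

On the verge of sliding down the incline, friction equals μN and acts up the slope.
Perpendicular: N + P sin 1° = W cos 24° = 2417 N.
Along incline: P cos 1° + μN = W sin 24° with W sin 24° = 1076 N.
Solving the pair for P and N: P = 860.2 N, N = 2402 N (and f = μN = 216.2 N).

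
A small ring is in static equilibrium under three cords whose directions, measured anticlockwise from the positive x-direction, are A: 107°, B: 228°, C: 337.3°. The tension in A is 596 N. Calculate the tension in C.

T_C ≈ 541 N

Resolve: ΣF_x = 596 cos 107° + T_B cos 228° + T_C cos 337.3° = 0.
        ΣF_y = 596 sin 107° + T_B sin 228° + T_C sin 337.3° = 0.
The known terms sum to (-174.3, 570) N, so -0.6691 T_B + 0.9225 T_C = 174.3 and -0.7431 T_B − 0.3859 T_C = -570.
Solving simultaneously: T_B = 485.9 N, T_C = 541.3 N.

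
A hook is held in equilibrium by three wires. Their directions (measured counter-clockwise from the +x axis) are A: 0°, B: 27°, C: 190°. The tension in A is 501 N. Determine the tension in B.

T_B ≈ 298 N

Resolve: ΣF_x = 501 cos 0° + T_B cos 27° + T_C cos 190° = 0.
        ΣF_y = 501 sin 0° + T_B sin 27° + T_C sin 190° = 0.
The known terms sum to (501, 0) N, so 0.8910 T_B − 0.9848 T_C = -501 and 0.4540 T_B − 0.1736 T_C = 0.
Solving simultaneously: T_B = 297.6 N, T_C = 777.9 N.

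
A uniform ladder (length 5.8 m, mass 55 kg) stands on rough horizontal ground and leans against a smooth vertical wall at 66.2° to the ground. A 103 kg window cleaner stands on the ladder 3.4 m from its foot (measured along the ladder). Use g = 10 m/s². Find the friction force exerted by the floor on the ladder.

f ≈ 388 N

Torques about the foot: N_wall · 5.8 sin 66.2° = 55×10×2.9 cos 66.2° + 103×10×3.4 cos 66.2° → N_wall = 387.59 N.
ΣF_x = 0: f_floor = N_wall = 387.59 N.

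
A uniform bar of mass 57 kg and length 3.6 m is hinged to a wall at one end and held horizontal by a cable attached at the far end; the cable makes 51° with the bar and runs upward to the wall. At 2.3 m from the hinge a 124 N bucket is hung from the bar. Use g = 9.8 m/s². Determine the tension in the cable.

Take torques about the hinge: T sin 51° · 3.6 = 57×9.8×1.8 + 124×2.3 = 1290.7 N·m.
So T = 1290.7 / (0.7771 × 3.6) = 461.33 N.

T ≈ 461 N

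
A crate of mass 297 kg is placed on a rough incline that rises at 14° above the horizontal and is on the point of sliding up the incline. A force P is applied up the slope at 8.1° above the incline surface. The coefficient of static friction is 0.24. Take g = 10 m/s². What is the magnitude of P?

P ≈ 1380 N

On the verge of sliding up the incline, friction equals μN and acts down the slope.
Perpendicular: N + P sin 8.1° = W cos 14° = 2882 N.
Along incline: P cos 8.1° = W sin 14° + μN  with W sin 14° = 718.5 N.
Solving the pair for P and N: P = 1377 N, N = 2688 N (and f = μN = 645.1 N).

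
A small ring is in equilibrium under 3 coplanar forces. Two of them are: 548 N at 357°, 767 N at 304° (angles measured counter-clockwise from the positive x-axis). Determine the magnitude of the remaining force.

F ≈ 1180 N

Sum the known components: ΣF_x = 976.1 N, ΣF_y = -664.6 N.
For equilibrium the remaining force must supply (−ΣF_x, −ΣF_y) = (-976.1, 664.6) N.
Magnitude = √((-976.1)² + (664.6)²) = 1181 N; direction = atan2(664.6, -976.1) = 145.8°.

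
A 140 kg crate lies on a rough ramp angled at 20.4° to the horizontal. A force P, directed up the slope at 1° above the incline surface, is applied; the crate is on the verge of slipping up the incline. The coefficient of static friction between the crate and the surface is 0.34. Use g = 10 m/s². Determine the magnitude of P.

On the verge of sliding up the incline, friction equals μN and acts down the slope.
Perpendicular: N + P sin 1° = W cos 20.4° = 1312 N.
Along incline: P cos 1° = W sin 20.4° + μN  with W sin 20.4° = 488 N.
Solving the pair for P and N: P = 928.8 N, N = 1296 N (and f = μN = 440.6 N).

P ≈ 929 N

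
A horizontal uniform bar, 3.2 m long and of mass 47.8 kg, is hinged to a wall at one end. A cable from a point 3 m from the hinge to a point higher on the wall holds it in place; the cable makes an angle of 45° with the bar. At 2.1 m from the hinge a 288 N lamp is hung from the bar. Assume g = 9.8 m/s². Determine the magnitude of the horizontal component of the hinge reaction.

H_x ≈ 451 N

Take torques about the hinge: T sin 45° · 3 = 47.8×9.8×1.6 + 288×2.1 = 1354.3 N·m.
So T = 1354.3 / (0.7071 × 3) = 638.43 N.
ΣF_x = 0: H_x = T cos 45° = 451.43 N.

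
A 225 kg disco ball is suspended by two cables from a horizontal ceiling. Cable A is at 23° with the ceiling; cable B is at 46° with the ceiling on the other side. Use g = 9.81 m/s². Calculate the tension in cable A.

T_A ≈ 1640 N

Weight W = 225 × 9.81 = 2207 N acts straight down.
Horizontal: T_A cos 23° = T_B cos 46°  →  T_B = 1.325 T_A.
Vertical: T_A sin 23° + T_B sin 46° = 2207.
Substituting the horizontal relation into the vertical equation gives 1.344 T_A = 2207, so T_A = 1642 N.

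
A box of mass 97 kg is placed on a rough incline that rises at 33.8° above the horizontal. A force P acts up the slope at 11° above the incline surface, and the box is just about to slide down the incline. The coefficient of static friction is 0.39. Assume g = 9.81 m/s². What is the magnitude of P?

P ≈ 244 N

On the verge of sliding down the incline, friction equals μN and acts up the slope.
Perpendicular: N + P sin 11° = W cos 33.8° = 790.7 N.
Along incline: P cos 11° + μN = W sin 33.8° with W sin 33.8° = 529.4 N.
Solving the pair for P and N: P = 243.6 N, N = 744.3 N (and f = μN = 290.3 N).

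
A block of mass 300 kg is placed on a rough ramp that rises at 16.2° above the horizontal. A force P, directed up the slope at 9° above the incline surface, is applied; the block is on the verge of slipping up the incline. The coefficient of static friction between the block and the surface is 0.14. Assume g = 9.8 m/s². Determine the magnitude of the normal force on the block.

N ≈ 2630 N

On the verge of sliding up the incline, friction equals μN and acts down the slope.
Perpendicular: N + P sin 9° = W cos 16.2° = 2823 N.
Along incline: P cos 9° = W sin 16.2° + μN  with W sin 16.2° = 820.2 N.
Solving the pair for P and N: P = 1204 N, N = 2635 N (and f = μN = 368.9 N).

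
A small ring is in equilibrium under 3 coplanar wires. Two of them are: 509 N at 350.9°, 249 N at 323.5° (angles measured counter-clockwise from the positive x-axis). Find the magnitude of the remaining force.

Sum the known components: ΣF_x = 702.8 N, ΣF_y = -228.6 N.
For equilibrium the remaining force must supply (−ΣF_x, −ΣF_y) = (-702.8, 228.6) N.
Magnitude = √((-702.8)² + (228.6)²) = 739 N; direction = atan2(228.6, -702.8) = 162.0°.

F ≈ 739 N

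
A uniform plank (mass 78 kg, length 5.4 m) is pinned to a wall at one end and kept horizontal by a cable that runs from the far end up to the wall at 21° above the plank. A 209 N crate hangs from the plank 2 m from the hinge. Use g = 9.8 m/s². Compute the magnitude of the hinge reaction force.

Take torques about the hinge: T sin 21° · 5.4 = 78×9.8×2.7 + 209×2 = 2481.9 N·m.
So T = 2481.9 / (0.3584 × 5.4) = 1282.5 N.
ΣF_x = 0: H_x = T cos 21° = 1197.3 N.
ΣF_y = 0: H_y = (78×9.8 + 209) − T sin 21° = 973.4 − 459.61 = 513.79 N.
|H| = √(H_x² + H_y²) = √((1197.3)² + (513.79)²) = 1302.9 N.

|H| ≈ 1300 N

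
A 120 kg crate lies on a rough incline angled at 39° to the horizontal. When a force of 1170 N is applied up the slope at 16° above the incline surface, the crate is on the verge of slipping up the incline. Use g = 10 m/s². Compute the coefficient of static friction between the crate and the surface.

μ ≈ 0.606

On the verge of sliding up the incline, friction is at its maximum μN and acts down the slope.
Perpendicular to incline: N = W cos 39° − P sin 16° = 932.6 − 322.5 = 610.1 N.
Along incline: P cos 16° − μN = W sin 39° → μ = −(W sin 39° − P cos 16°) / N = 0.6056.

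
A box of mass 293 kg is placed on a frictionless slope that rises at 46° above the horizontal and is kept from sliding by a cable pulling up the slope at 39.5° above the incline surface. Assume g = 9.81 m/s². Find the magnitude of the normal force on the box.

N ≈ 292 N

Take axes along and perpendicular to the incline. Weight components: W sin 46° = 2068 N down-slope, W cos 46° = 1997 N into the surface.
Along incline: T cos 39.5° = W sin 46° → T = 2680 N.
Perpendicular: N = W cos 46° − T sin 39.5° = 292.3 N.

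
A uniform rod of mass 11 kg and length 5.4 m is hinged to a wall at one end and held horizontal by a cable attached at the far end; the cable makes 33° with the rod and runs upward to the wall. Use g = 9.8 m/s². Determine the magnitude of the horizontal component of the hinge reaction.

Take torques about the hinge: T sin 33° · 5.4 = 11×9.8×2.7 = 291.06 N·m.
So T = 291.06 / (0.5446 × 5.4) = 98.965 N.
ΣF_x = 0: H_x = T cos 33° = 82.999 N.

H_x ≈ 83 N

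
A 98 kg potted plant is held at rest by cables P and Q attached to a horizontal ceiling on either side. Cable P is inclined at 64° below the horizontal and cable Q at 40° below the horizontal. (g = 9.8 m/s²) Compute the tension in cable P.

T_P ≈ 758 N

Weight W = 98 × 9.8 = 960.4 N acts straight down.
Horizontal: T_P cos 64° = T_Q cos 40°  →  T_Q = 0.5723 T_P.
Vertical: T_P sin 64° + T_Q sin 40° = 960.4.
Substituting the horizontal relation into the vertical equation gives 1.267 T_P = 960.4, so T_P = 758.2 N.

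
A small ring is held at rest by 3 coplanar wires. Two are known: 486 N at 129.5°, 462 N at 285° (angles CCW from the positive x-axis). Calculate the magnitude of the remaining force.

Sum the known components: ΣF_x = -189.6 N, ΣF_y = -71.25 N.
For equilibrium the remaining force must supply (−ΣF_x, −ΣF_y) = (189.6, 71.25) N.
Magnitude = √((189.6)² + (71.25)²) = 202.5 N; direction = atan2(71.25, 189.6) = 20.6°.

F ≈ 203 N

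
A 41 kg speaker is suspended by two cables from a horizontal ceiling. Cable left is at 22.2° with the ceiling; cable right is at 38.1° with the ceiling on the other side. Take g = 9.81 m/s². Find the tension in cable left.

Weight W = 41 × 9.81 = 402.2 N acts straight down.
Horizontal: T_left cos 22.2° = T_right cos 38.1°  →  T_right = 1.177 T_left.
Vertical: T_left sin 22.2° + T_right sin 38.1° = 402.2.
Substituting the horizontal relation into the vertical equation gives 1.104 T_left = 402.2, so T_left = 364.4 N.

T_left ≈ 364 N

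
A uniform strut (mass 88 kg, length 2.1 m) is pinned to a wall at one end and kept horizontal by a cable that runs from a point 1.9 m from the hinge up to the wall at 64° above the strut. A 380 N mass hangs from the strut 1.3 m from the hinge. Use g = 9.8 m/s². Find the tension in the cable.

T ≈ 820 N

Take torques about the hinge: T sin 64° · 1.9 = 88×9.8×1.05 + 380×1.3 = 1399.5 N·m.
So T = 1399.5 / (0.8988 × 1.9) = 819.53 N.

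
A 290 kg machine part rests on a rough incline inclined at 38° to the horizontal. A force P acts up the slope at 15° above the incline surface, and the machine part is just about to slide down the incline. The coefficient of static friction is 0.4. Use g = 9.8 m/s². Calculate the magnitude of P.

On the verge of sliding down the incline, friction equals μN and acts up the slope.
Perpendicular: N + P sin 15° = W cos 38° = 2240 N.
Along incline: P cos 15° + μN = W sin 38° with W sin 38° = 1750 N.
Solving the pair for P and N: P = 990.1 N, N = 1983 N (and f = μN = 793.3 N).

P ≈ 990 N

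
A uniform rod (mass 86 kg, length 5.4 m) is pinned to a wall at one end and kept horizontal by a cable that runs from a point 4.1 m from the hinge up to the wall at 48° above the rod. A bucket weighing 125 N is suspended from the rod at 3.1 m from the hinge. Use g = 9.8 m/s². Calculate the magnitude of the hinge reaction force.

|H| ≈ 666 N

Take torques about the hinge: T sin 48° · 4.1 = 86×9.8×2.7 + 125×3.1 = 2663.1 N·m.
So T = 2663.1 / (0.7431 × 4.1) = 874.02 N.
ΣF_x = 0: H_x = T cos 48° = 584.84 N.
ΣF_y = 0: H_y = (86×9.8 + 125) − T sin 48° = 967.8 − 649.53 = 318.27 N.
|H| = √(H_x² + H_y²) = √((584.84)² + (318.27)²) = 665.83 N.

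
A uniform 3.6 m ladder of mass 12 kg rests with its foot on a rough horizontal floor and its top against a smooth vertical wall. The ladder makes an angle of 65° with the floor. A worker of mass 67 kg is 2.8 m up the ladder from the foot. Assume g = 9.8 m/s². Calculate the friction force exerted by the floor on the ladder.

f ≈ 266 N

Torques about the foot: N_wall · 3.6 sin 65° = 12×9.8×1.8 cos 65° + 67×9.8×2.8 cos 65° → N_wall = 265.56 N.
ΣF_x = 0: f_floor = N_wall = 265.56 N.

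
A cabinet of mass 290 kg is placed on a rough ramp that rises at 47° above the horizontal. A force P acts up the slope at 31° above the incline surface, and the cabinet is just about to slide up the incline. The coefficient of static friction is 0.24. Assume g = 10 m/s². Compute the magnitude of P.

P ≈ 2650 N

On the verge of sliding up the incline, friction equals μN and acts down the slope.
Perpendicular: N + P sin 31° = W cos 47° = 1978 N.
Along incline: P cos 31° = W sin 47° + μN  with W sin 47° = 2121 N.
Solving the pair for P and N: P = 2646 N, N = 614.8 N (and f = μN = 147.5 N).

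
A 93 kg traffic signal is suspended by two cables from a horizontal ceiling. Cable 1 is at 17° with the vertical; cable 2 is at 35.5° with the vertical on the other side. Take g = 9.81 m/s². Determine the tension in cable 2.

T_2 ≈ 336 N

Angles from the horizontal: cable 1 is 90° − 17° = 73°, cable 2 is 90° − 35.5° = 54.5°.
Weight W = 93 × 9.81 = 912.3 N acts straight down.
Horizontal: T_1 cos 73° = T_2 cos 54.5°  →  T_1 = 1.986 T_2.
Vertical: T_1 sin 73° + T_2 sin 54.5° = 912.3.
Substituting the horizontal relation into the vertical equation gives 2.714 T_2 = 912.3, so T_2 = 336.2 N.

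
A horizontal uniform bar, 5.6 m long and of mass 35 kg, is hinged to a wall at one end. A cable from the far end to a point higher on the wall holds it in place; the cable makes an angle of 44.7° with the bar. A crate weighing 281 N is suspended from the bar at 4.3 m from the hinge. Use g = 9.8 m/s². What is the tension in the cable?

T ≈ 551 N

Take torques about the hinge: T sin 44.7° · 5.6 = 35×9.8×2.8 + 281×4.3 = 2168.7 N·m.
So T = 2168.7 / (0.7034 × 5.6) = 550.57 N.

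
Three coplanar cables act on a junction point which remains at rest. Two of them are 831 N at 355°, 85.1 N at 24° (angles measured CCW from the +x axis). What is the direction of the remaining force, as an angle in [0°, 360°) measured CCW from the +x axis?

θ ≈ 178°

Sum the known components: ΣF_x = 905.6 N, ΣF_y = -37.81 N.
For equilibrium the remaining force must supply (−ΣF_x, −ΣF_y) = (-905.6, 37.81) N.
Magnitude = √((-905.6)² + (37.81)²) = 906.4 N; direction = atan2(37.81, -905.6) = 177.6°.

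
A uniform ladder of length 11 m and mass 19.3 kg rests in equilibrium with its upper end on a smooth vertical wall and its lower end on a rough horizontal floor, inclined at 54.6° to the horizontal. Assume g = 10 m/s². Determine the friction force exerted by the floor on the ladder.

f ≈ 68.6 N

Torques about the foot: N_wall · 11 sin 54.6° = 19.3×10×5.5 cos 54.6° → N_wall = 68.579 N.
ΣF_x = 0: f_floor = N_wall = 68.579 N.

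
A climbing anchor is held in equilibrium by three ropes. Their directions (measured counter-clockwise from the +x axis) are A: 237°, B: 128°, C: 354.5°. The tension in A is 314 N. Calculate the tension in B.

Resolve: ΣF_x = 314 cos 237° + T_B cos 128° + T_C cos 354.5° = 0.
        ΣF_y = 314 sin 237° + T_B sin 128° + T_C sin 354.5° = 0.
The known terms sum to (-171, -263.3) N, so -0.6157 T_B + 0.9954 T_C = 171 and 0.7880 T_B − 0.0958 T_C = 263.3.
Solving simultaneously: T_B = 384 N, T_C = 409.3 N.

T_B ≈ 384 N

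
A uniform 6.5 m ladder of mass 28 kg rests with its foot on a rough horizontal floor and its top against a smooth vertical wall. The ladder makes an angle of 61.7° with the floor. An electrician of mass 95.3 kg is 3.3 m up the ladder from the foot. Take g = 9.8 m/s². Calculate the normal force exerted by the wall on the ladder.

Torques about the foot: N_wall · 6.5 sin 61.7° = 28×9.8×3.25 cos 61.7° + 95.3×9.8×3.3 cos 61.7° → N_wall = 329.18 N.

N_wall ≈ 329 N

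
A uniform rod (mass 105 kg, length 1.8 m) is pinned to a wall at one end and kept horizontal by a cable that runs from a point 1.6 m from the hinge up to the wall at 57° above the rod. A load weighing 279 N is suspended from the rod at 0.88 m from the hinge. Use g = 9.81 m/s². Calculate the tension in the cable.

Take torques about the hinge: T sin 57° · 1.6 = 105×9.81×0.9 + 279×0.88 = 1172.6 N·m.
So T = 1172.6 / (0.8387 × 1.6) = 873.83 N.

T ≈ 874 N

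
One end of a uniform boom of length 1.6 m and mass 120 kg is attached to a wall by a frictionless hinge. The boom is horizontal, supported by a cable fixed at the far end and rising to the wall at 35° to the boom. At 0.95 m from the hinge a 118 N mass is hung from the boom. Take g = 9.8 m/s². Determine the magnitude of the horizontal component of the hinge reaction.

H_x ≈ 940 N

Take torques about the hinge: T sin 35° · 1.6 = 120×9.8×0.8 + 118×0.95 = 1052.9 N·m.
So T = 1052.9 / (0.5736 × 1.6) = 1147.3 N.
ΣF_x = 0: H_x = T cos 35° = 939.81 N.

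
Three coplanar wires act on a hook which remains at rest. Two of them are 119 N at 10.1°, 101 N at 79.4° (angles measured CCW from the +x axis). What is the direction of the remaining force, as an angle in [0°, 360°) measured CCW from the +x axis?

θ ≈ 222°

Sum the known components: ΣF_x = 135.7 N, ΣF_y = 120.1 N.
For equilibrium the remaining force must supply (−ΣF_x, −ΣF_y) = (-135.7, -120.1) N.
Magnitude = √((-135.7)² + (-120.1)²) = 181.3 N; direction = atan2(-120.1, -135.7) = 221.5°.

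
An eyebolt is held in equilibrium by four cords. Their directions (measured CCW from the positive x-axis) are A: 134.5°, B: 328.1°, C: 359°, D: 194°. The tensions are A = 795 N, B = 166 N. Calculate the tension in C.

Resolve: ΣF_x = 795 cos 134.5° + 166 cos 328.1° + T_C cos 359° + T_D cos 194° = 0.
        ΣF_y = 795 sin 134.5° + 166 sin 328.1° + T_C sin 359° + T_D sin 194° = 0.
The known terms sum to (-416.3, 479.3) N, so 0.9998 T_C − 0.9703 T_D = 416.3 and -0.0175 T_C − 0.2419 T_D = -479.3.
Solving simultaneously: T_C = 2186 N, T_D = 1824 N.

T_C ≈ 2190 N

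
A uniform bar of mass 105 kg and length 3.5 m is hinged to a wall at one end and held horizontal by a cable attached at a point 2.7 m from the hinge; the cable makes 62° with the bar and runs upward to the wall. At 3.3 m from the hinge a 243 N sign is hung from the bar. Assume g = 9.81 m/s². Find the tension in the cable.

T ≈ 1090 N

Take torques about the hinge: T sin 62° · 2.7 = 105×9.81×1.75 + 243×3.3 = 2604.5 N·m.
So T = 2604.5 / (0.8829 × 2.7) = 1092.5 N.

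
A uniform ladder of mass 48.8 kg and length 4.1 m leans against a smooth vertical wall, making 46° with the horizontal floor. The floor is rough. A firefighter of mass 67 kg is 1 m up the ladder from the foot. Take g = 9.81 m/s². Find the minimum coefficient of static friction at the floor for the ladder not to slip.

ΣF_y = 0: N_floor = 48.8×9.81 + 67×9.81 = 1136 N.
Torques about the foot: N_wall · 4.1 sin 46° = 48.8×9.81×2.05 cos 46° + 67×9.81×1 cos 46° → N_wall = 385.96 N.
ΣF_x = 0: f_floor = N_wall = 385.96 N.
μ_min = f_floor / N_floor = 385.96 / 1136 = 0.3398.

μ_min ≈ 0.340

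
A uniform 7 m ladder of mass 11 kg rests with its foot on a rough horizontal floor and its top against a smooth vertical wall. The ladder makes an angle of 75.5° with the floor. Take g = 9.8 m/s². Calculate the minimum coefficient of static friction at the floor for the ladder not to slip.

ΣF_y = 0: N_floor = 11×9.8 = 107.8 N.
Torques about the foot: N_wall · 7 sin 75.5° = 11×9.8×3.5 cos 75.5° → N_wall = 13.939 N.
ΣF_x = 0: f_floor = N_wall = 13.939 N.
μ_min = f_floor / N_floor = 13.939 / 107.8 = 0.1293.

μ_min ≈ 0.129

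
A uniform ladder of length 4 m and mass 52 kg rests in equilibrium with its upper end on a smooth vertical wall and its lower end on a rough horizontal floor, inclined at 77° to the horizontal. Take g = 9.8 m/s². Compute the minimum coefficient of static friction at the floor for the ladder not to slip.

ΣF_y = 0: N_floor = 52×9.8 = 509.6 N.
Torques about the foot: N_wall · 4 sin 77° = 52×9.8×2 cos 77° → N_wall = 58.825 N.
ΣF_x = 0: f_floor = N_wall = 58.825 N.
μ_min = f_floor / N_floor = 58.825 / 509.6 = 0.1154.

μ_min ≈ 0.115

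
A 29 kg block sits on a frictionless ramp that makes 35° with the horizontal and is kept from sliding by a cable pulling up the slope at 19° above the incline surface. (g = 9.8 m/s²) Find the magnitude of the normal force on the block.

Take axes along and perpendicular to the incline. Weight components: W sin 35° = 163 N down-slope, W cos 35° = 232.8 N into the surface.
Along incline: T cos 19° = W sin 35° → T = 172.4 N.
Perpendicular: N = W cos 35° − T sin 19° = 176.7 N.

N ≈ 177 N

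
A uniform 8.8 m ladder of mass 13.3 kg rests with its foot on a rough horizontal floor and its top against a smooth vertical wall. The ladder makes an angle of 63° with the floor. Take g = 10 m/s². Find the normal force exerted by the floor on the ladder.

ΣF_y = 0: N_floor = 13.3×10 = 133 N.

N_floor ≈ 133 N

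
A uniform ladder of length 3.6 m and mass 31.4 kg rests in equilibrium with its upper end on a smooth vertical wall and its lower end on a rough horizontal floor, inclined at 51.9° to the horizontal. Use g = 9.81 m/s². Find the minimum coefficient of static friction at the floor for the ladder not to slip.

μ_min ≈ 0.392

ΣF_y = 0: N_floor = 31.4×9.81 = 308.03 N.
Torques about the foot: N_wall · 3.6 sin 51.9° = 31.4×9.81×1.8 cos 51.9° → N_wall = 120.76 N.
ΣF_x = 0: f_floor = N_wall = 120.76 N.
μ_min = f_floor / N_floor = 120.76 / 308.03 = 0.3921.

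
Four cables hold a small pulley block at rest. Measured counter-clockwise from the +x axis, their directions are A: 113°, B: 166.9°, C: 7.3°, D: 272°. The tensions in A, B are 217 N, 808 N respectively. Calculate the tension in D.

Resolve: ΣF_x = 217 cos 113° + 808 cos 166.9° + T_C cos 7.3° + T_D cos 272° = 0.
        ΣF_y = 217 sin 113° + 808 sin 166.9° + T_C sin 7.3° + T_D sin 272° = 0.
The known terms sum to (-871.8, 382.9) N, so 0.9919 T_C + 0.0349 T_D = 871.8 and 0.1271 T_C − 0.9994 T_D = -382.9.
Solving simultaneously: T_C = 861.6 N, T_D = 492.7 N.

T_D ≈ 493 N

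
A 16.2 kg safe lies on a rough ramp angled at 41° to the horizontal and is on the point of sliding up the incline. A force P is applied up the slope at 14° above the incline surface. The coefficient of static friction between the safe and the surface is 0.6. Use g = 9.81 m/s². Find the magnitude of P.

P ≈ 158 N

On the verge of sliding up the incline, friction equals μN and acts down the slope.
Perpendicular: N + P sin 14° = W cos 41° = 119.9 N.
Along incline: P cos 14° = W sin 41° + μN  with W sin 41° = 104.3 N.
Solving the pair for P and N: P = 158 N, N = 81.72 N (and f = μN = 49.03 N).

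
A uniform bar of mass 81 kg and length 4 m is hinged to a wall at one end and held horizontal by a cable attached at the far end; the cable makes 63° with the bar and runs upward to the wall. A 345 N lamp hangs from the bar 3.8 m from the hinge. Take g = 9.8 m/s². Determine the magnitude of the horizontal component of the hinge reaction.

Take torques about the hinge: T sin 63° · 4 = 81×9.8×2 + 345×3.8 = 2898.6 N·m.
So T = 2898.6 / (0.8910 × 4) = 813.29 N.
ΣF_x = 0: H_x = T cos 63° = 369.23 N.

H_x ≈ 369 N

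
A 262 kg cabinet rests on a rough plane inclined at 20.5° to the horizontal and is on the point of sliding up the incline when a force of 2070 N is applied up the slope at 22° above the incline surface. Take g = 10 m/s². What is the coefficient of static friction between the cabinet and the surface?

μ ≈ 0.597

On the verge of sliding up the incline, friction is at its maximum μN and acts down the slope.
Perpendicular to incline: N = W cos 20.5° − P sin 22° = 2454 − 775.4 = 1679 N.
Along incline: P cos 22° − μN = W sin 20.5° → μ = −(W sin 20.5° − P cos 22°) / N = 0.5967.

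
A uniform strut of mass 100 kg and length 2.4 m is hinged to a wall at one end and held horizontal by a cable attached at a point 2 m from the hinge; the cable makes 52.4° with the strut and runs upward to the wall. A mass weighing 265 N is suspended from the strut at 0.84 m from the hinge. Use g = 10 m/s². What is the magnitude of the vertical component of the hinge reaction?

|H_y| ≈ 554 N

Take torques about the hinge: T sin 52.4° · 2 = 100×10×1.2 + 265×0.84 = 1422.6 N·m.
So T = 1422.6 / (0.7923 × 2) = 897.78 N.
ΣF_y = 0: H_y = (100×10 + 265) − T sin 52.4° = 1265 − 711.3 = 553.7 N.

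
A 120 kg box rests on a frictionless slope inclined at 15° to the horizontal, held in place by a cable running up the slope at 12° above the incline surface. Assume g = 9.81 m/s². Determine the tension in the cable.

T ≈ 311 N

Take axes along and perpendicular to the incline. Weight components: W sin 15° = 304.7 N down-slope, W cos 15° = 1137 N into the surface.
Along incline: T cos 12° = W sin 15° → T = 311.5 N.
Perpendicular: N = W cos 15° − T sin 12° = 1072 N.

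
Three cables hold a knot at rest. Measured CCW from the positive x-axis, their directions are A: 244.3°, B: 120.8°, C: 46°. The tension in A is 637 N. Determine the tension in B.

T_B ≈ 207 N

Resolve: ΣF_x = 637 cos 244.3° + T_B cos 120.8° + T_C cos 46° = 0.
        ΣF_y = 637 sin 244.3° + T_B sin 120.8° + T_C sin 46° = 0.
The known terms sum to (-276.2, -574) N, so -0.5120 T_B + 0.6947 T_C = 276.2 and 0.8590 T_B + 0.7193 T_C = 574.
Solving simultaneously: T_B = 207.3 N, T_C = 550.4 N.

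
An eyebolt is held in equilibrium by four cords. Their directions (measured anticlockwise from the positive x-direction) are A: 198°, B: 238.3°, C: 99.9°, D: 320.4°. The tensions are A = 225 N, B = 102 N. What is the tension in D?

Resolve: ΣF_x = 225 cos 198° + 102 cos 238.3° + T_C cos 99.9° + T_D cos 320.4° = 0.
        ΣF_y = 225 sin 198° + 102 sin 238.3° + T_C sin 99.9° + T_D sin 320.4° = 0.
The known terms sum to (-267.6, -156.3) N, so -0.1719 T_C + 0.7705 T_D = 267.6 and 0.9851 T_C − 0.6374 T_D = 156.3.
Solving simultaneously: T_C = 448.1 N, T_D = 447.3 N.

T_D ≈ 447 N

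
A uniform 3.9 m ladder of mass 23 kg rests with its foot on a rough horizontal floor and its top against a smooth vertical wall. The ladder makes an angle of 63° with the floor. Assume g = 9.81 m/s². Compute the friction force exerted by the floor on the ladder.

Torques about the foot: N_wall · 3.9 sin 63° = 23×9.81×1.95 cos 63° → N_wall = 57.482 N.
ΣF_x = 0: f_floor = N_wall = 57.482 N.

f ≈ 57.5 N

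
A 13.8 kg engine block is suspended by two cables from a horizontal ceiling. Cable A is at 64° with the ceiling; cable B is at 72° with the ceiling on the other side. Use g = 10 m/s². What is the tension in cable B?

Weight W = 13.8 × 10 = 138 N acts straight down.
Horizontal: T_A cos 64° = T_B cos 72°  →  T_A = 0.7049 T_B.
Vertical: T_A sin 64° + T_B sin 72° = 138.
Substituting the horizontal relation into the vertical equation gives 1.585 T_B = 138, so T_B = 87.09 N.

T_B ≈ 87.1 N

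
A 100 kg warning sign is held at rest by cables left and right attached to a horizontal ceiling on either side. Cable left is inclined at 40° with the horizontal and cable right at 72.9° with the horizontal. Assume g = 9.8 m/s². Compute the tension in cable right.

Weight W = 100 × 9.8 = 980 N acts straight down.
Horizontal: T_left cos 40° = T_right cos 72.9°  →  T_left = 0.3838 T_right.
Vertical: T_left sin 40° + T_right sin 72.9° = 980.
Substituting the horizontal relation into the vertical equation gives 1.203 T_right = 980, so T_right = 815 N.

T_right ≈ 815 N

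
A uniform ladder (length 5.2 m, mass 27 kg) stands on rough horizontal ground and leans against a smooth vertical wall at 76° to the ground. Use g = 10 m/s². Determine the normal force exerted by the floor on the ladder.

N_floor ≈ 270 N

ΣF_y = 0: N_floor = 27×10 = 270 N.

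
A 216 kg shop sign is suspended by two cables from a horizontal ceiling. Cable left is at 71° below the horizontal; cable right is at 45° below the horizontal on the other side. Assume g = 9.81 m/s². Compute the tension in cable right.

T_right ≈ 768 N

Weight W = 216 × 9.81 = 2119 N acts straight down.
Horizontal: T_left cos 71° = T_right cos 45°  →  T_left = 2.172 T_right.
Vertical: T_left sin 71° + T_right sin 45° = 2119.
Substituting the horizontal relation into the vertical equation gives 2.761 T_right = 2119, so T_right = 767.5 N.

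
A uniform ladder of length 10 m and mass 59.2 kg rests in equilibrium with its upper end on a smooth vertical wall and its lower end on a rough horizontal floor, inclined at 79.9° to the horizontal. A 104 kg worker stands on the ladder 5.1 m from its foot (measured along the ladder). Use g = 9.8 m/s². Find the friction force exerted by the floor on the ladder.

Torques about the foot: N_wall · 10 sin 79.9° = 59.2×9.8×5 cos 79.9° + 104×9.8×5.1 cos 79.9° → N_wall = 144.26 N.
ΣF_x = 0: f_floor = N_wall = 144.26 N.

f ≈ 144 N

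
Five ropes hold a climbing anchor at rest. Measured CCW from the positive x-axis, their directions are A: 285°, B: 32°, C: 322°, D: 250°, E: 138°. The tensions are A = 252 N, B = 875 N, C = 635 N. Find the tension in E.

T_E ≈ 1390 N

Resolve: ΣF_x = 252 cos 285° + 875 cos 32° + 635 cos 322° + T_D cos 250° + T_E cos 138° = 0.
        ΣF_y = 252 sin 285° + 875 sin 32° + 635 sin 322° + T_D sin 250° + T_E sin 138° = 0.
The known terms sum to (1308, -170.7) N, so -0.3420 T_D − 0.7431 T_E = -1308 and -0.9397 T_D + 0.6691 T_E = 170.7.
Solving simultaneously: T_D = 806.9 N, T_E = 1388 N.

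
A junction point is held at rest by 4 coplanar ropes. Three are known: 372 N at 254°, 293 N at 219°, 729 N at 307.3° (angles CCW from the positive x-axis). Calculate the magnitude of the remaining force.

F ≈ 1130 N

Sum the known components: ΣF_x = 111.5 N, ΣF_y = -1122 N.
For equilibrium the remaining force must supply (−ΣF_x, −ΣF_y) = (-111.5, 1122) N.
Magnitude = √((-111.5)² + (1122)²) = 1127 N; direction = atan2(1122, -111.5) = 95.7°.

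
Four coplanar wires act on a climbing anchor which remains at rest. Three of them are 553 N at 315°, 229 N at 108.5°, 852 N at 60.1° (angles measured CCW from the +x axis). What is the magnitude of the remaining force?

F ≈ 933 N

Sum the known components: ΣF_x = 743.1 N, ΣF_y = 564.7 N.
For equilibrium the remaining force must supply (−ΣF_x, −ΣF_y) = (-743.1, -564.7) N.
Magnitude = √((-743.1)² + (-564.7)²) = 933.3 N; direction = atan2(-564.7, -743.1) = 217.2°.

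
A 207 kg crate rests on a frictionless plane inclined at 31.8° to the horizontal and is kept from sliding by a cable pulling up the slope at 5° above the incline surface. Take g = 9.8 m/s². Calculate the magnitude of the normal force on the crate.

N ≈ 1630 N

Take axes along and perpendicular to the incline. Weight components: W sin 31.8° = 1069 N down-slope, W cos 31.8° = 1724 N into the surface.
Along incline: T cos 5° = W sin 31.8° → T = 1073 N.
Perpendicular: N = W cos 31.8° − T sin 5° = 1631 N.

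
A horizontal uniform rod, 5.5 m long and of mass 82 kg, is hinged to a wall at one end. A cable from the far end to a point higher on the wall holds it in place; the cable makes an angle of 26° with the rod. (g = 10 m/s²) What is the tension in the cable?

T ≈ 935 N

Take torques about the hinge: T sin 26° · 5.5 = 82×10×2.75 = 2255 N·m.
So T = 2255 / (0.4384 × 5.5) = 935.28 N.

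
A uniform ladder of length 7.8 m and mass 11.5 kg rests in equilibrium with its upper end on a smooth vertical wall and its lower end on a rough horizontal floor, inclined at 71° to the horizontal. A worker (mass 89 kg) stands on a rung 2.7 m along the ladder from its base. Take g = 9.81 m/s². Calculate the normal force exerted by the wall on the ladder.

N_wall ≈ 123 N

Torques about the foot: N_wall · 7.8 sin 71° = 11.5×9.81×3.9 cos 71° + 89×9.81×2.7 cos 71° → N_wall = 123.49 N.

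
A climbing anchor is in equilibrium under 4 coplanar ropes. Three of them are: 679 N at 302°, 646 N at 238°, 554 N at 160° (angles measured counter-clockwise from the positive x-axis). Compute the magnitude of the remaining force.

Sum the known components: ΣF_x = -503.1 N, ΣF_y = -934.2 N.
For equilibrium the remaining force must supply (−ΣF_x, −ΣF_y) = (503.1, 934.2) N.
Magnitude = √((503.1)² + (934.2)²) = 1061 N; direction = atan2(934.2, 503.1) = 61.7°.

F ≈ 1060 N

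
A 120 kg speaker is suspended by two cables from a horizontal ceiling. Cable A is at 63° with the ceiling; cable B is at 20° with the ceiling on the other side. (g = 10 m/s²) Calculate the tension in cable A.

T_A ≈ 1140 N

Weight W = 120 × 10 = 1200 N acts straight down.
Horizontal: T_A cos 63° = T_B cos 20°  →  T_B = 0.4831 T_A.
Vertical: T_A sin 63° + T_B sin 20° = 1200.
Substituting the horizontal relation into the vertical equation gives 1.056 T_A = 1200, so T_A = 1136 N.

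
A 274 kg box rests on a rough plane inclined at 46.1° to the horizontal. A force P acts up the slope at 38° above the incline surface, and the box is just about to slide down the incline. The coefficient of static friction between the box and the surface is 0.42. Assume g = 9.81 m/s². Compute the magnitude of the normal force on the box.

N ≈ 522 N

On the verge of sliding down the incline, friction equals μN and acts up the slope.
Perpendicular: N + P sin 38° = W cos 46.1° = 1864 N.
Along incline: P cos 38° + μN = W sin 46.1° with W sin 46.1° = 1937 N.
Solving the pair for P and N: P = 2180 N, N = 521.9 N (and f = μN = 219.2 N).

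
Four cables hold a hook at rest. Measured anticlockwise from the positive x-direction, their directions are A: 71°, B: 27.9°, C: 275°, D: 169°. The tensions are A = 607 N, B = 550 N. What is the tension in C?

T_C ≈ 985 N

Resolve: ΣF_x = 607 cos 71° + 550 cos 27.9° + T_C cos 275° + T_D cos 169° = 0.
        ΣF_y = 607 sin 71° + 550 sin 27.9° + T_C sin 275° + T_D sin 169° = 0.
The known terms sum to (683.7, 831.3) N, so 0.0872 T_C − 0.9816 T_D = -683.7 and -0.9962 T_C + 0.1908 T_D = -831.3.
Solving simultaneously: T_C = 984.6 N, T_D = 783.9 N.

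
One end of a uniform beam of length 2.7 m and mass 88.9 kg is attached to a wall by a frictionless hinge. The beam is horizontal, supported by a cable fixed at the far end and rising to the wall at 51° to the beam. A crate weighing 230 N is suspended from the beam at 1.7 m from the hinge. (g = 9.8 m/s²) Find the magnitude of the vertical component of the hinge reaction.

|H_y| ≈ 521 N

Take torques about the hinge: T sin 51° · 2.7 = 88.9×9.8×1.35 + 230×1.7 = 1567.1 N·m.
So T = 1567.1 / (0.7771 × 2.7) = 746.87 N.
ΣF_y = 0: H_y = (88.9×9.8 + 230) − T sin 51° = 1101.2 − 580.42 = 520.8 N.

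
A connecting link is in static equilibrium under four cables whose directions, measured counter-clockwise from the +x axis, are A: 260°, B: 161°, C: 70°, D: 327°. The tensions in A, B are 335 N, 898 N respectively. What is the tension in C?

Resolve: ΣF_x = 335 cos 260° + 898 cos 161° + T_C cos 70° + T_D cos 327° = 0.
        ΣF_y = 335 sin 260° + 898 sin 161° + T_C sin 70° + T_D sin 327° = 0.
The known terms sum to (-907.2, -37.55) N, so 0.3420 T_C + 0.8387 T_D = 907.2 and 0.9397 T_C − 0.5446 T_D = 37.55.
Solving simultaneously: T_C = 539.4 N, T_D = 861.8 N.

T_C ≈ 539 N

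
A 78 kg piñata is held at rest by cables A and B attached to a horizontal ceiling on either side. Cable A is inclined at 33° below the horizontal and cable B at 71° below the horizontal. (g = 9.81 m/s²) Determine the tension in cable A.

T_A ≈ 257 N

Weight W = 78 × 9.81 = 765.2 N acts straight down.
Horizontal: T_A cos 33° = T_B cos 71°  →  T_B = 2.576 T_A.
Vertical: T_A sin 33° + T_B sin 71° = 765.2.
Substituting the horizontal relation into the vertical equation gives 2.98 T_A = 765.2, so T_A = 256.7 N.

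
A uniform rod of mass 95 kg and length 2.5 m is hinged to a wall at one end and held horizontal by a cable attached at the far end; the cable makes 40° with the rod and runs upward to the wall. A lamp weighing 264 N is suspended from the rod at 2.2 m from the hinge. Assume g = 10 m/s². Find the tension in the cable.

Take torques about the hinge: T sin 40° · 2.5 = 95×10×1.25 + 264×2.2 = 1768.3 N·m.
So T = 1768.3 / (0.6428 × 2.5) = 1100.4 N.

T ≈ 1100 N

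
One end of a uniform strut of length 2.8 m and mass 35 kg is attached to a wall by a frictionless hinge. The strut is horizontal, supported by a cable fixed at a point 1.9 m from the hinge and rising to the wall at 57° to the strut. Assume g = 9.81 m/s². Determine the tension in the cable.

T ≈ 302 N

Take torques about the hinge: T sin 57° · 1.9 = 35×9.81×1.4 = 480.69 N·m.
So T = 480.69 / (0.8387 × 1.9) = 301.66 N.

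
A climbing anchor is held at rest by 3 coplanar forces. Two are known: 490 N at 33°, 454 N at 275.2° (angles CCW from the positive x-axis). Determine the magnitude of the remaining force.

Sum the known components: ΣF_x = 452.1 N, ΣF_y = -185.3 N.
For equilibrium the remaining force must supply (−ΣF_x, −ΣF_y) = (-452.1, 185.3) N.
Magnitude = √((-452.1)² + (185.3)²) = 488.6 N; direction = atan2(185.3, -452.1) = 157.7°.

F ≈ 489 N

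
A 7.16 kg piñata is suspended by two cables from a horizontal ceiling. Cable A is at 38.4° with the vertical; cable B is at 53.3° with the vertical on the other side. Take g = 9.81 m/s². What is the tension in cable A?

T_A ≈ 56.3 N

Angles from the horizontal: cable A is 90° − 38.4° = 51.6°, cable B is 90° − 53.3° = 36.7°.
Weight W = 7.16 × 9.81 = 70.24 N acts straight down.
Horizontal: T_A cos 51.6° = T_B cos 36.7°  →  T_B = 0.7747 T_A.
Vertical: T_A sin 51.6° + T_B sin 36.7° = 70.24.
Substituting the horizontal relation into the vertical equation gives 1.247 T_A = 70.24, so T_A = 56.34 N.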